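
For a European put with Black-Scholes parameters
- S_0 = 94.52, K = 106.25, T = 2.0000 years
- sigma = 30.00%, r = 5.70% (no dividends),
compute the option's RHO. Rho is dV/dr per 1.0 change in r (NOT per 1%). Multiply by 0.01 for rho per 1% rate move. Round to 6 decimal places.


Answer: Rho = -111.248502

Derivation:
d1 = 0.2051001980; d2 = -0.2191638707
phi(d1) = 0.3906389376; exp(-qT) = 1.0000000000; exp(-rT) = 0.8922579559
N(-d2) = 0.5867388008
Rho = -K*T*exp(-rT)*N(-d2) = -106.2500 * 2.0000 * 0.8922579559 * 0.5867388008 = -111.248502


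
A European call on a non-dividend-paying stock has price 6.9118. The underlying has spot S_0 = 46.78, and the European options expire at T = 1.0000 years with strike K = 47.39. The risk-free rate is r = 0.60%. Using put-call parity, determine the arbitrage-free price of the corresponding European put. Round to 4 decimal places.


Put-call parity: C - P = S_0 * exp(-qT) - K * exp(-rT).
S_0 * exp(-qT) = 46.7800 * 1.00000000 = 46.78000000
K * exp(-rT) = 47.3900 * 0.99401796 = 47.10651132
P = C - S*exp(-qT) + K*exp(-rT)
P = 6.9118 - 46.78000000 + 47.10651132 = 7.2383

Answer: Put price = 7.2383


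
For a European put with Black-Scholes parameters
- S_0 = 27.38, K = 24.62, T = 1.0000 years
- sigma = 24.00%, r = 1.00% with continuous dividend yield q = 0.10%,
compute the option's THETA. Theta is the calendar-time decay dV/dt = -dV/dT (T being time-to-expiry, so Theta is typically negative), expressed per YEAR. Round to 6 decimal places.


d1 = 0.6002237463; d2 = 0.3602237463
phi(d1) = 0.3331798629; exp(-qT) = 0.9990004998; exp(-rT) = 0.9900498337
Theta = -S*exp(-qT)*phi(d1)*sigma/(2*sqrt(T)) + r*K*exp(-rT)*N(-d2) - q*S*exp(-qT)*N(-d1)
N(-d1) = 0.2741785650; N(-d2) = 0.3593399090; sqrt(T) = 1.0000000000
Term 1 = -27.3800 * 0.9990004998 * 0.3331798629 * 0.2400 / (2 * 1.0000000000) = -1.0936016089
Term 2 = 0.0100 * 24.6200 * 0.9900498337 * 0.3593399090 = 0.0875891995
Term 3 = -0.0010 * 27.3800 * 0.9990004998 * 0.2741785650 = -0.0074995059
Theta = -1.0936016089 + (0.0875891995) + (-0.0074995059) = -1.013512

Answer: Theta = -1.013512


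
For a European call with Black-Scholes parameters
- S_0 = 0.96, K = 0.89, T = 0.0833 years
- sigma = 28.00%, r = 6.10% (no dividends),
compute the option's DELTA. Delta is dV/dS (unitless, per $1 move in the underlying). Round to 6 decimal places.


Answer: Delta = 0.850868

Derivation:
d1 = 1.0401620616; d2 = 0.9593491913
phi(d1) = 0.2322578527; exp(-qT) = 1.0000000000; exp(-rT) = 0.9949315880
N(d1) = 0.8508676929
Delta = exp(-qT) * N(d1) = 1.0000000000 * 0.8508676929 = 0.850868


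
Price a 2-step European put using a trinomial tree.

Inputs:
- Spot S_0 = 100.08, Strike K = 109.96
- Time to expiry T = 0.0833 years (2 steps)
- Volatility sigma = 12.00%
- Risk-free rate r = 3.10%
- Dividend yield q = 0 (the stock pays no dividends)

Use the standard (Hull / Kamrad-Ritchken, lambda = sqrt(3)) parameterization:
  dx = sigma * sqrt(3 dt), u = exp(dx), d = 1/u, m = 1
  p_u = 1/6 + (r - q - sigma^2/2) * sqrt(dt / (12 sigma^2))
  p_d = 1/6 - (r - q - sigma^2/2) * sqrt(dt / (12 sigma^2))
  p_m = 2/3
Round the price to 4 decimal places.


dt = T/N = 0.041650; dx = sigma*sqrt(3*dt) = 0.042418
u = exp(dx) = 1.043330; d = 1/u = 0.958469
p_u = 0.178351, p_m = 0.666667, p_d = 0.154982
Discount per step: exp(-r*dt) = 0.998710
Stock lattice S(k, j) with j the centered position index:
  k=0: S(0,+0) = 100.0800
  k=1: S(1,-1) = 95.9236; S(1,+0) = 100.0800; S(1,+1) = 104.4165
  k=2: S(2,-2) = 91.9398; S(2,-1) = 95.9236; S(2,+0) = 100.0800; S(2,+1) = 104.4165; S(2,+2) = 108.9409
Terminal payoffs V(N, j) = max(K - S_T, 0):
  V(2,-2) = 18.020199; V(2,-1) = 14.036409; V(2,+0) = 9.880000; V(2,+1) = 5.543492; V(2,+2) = 1.019081
Backward induction: V(k, j) = exp(-r*dt) * [p_u * V(k+1, j+1) + p_m * V(k+1, j) + p_d * V(k+1, j-1)]
  V(1,-1) = exp(-r*dt) * [p_u*9.880000 + p_m*14.036409 + p_d*18.020199] = 13.894573
  V(1,+0) = exp(-r*dt) * [p_u*5.543492 + p_m*9.880000 + p_d*14.036409] = 9.738166
  V(1,+1) = exp(-r*dt) * [p_u*1.019081 + p_m*5.543492 + p_d*9.880000] = 5.401660
  V(0,+0) = exp(-r*dt) * [p_u*5.401660 + p_m*9.738166 + p_d*13.894573] = 9.596515

Answer: Price = V(0,0) = 9.5965


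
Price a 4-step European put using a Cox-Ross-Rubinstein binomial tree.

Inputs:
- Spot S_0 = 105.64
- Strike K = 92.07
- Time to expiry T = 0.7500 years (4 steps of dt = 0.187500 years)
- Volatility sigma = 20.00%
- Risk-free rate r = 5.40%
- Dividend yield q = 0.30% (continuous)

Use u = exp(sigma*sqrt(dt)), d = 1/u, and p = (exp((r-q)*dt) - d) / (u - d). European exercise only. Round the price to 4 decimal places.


Answer: Price = V(0,0) = 1.4589

Derivation:
dt = T/N = 0.187500
u = exp(sigma*sqrt(dt)) = 1.090463; d = 1/u = 0.917042
p = (exp((r-q)*dt) - d) / (u - d) = 0.533768
Discount per step: exp(-r*dt) = 0.989926
Stock lattice S(k, i) with i counting down-moves:
  k=0: S(0,0) = 105.6400
  k=1: S(1,0) = 115.1965; S(1,1) = 96.8763
  k=2: S(2,0) = 125.6176; S(2,1) = 105.6400; S(2,2) = 88.8396
  k=3: S(3,0) = 136.9813; S(3,1) = 115.1965; S(3,2) = 96.8763; S(3,3) = 81.4696
  k=4: S(4,0) = 149.3731; S(4,1) = 125.6176; S(4,2) = 105.6400; S(4,3) = 88.8396; S(4,4) = 74.7110
Terminal payoffs V(N, i) = max(K - S_T, 0):
  V(4,0) = 0.000000; V(4,1) = 0.000000; V(4,2) = 0.000000; V(4,3) = 3.230444; V(4,4) = 17.359031
Backward induction: V(k, i) = exp(-r*dt) * [p * V(k+1, i) + (1-p) * V(k+1, i+1)].
  V(3,0) = exp(-r*dt) * [p*0.000000 + (1-p)*0.000000] = 0.000000
  V(3,1) = exp(-r*dt) * [p*0.000000 + (1-p)*0.000000] = 0.000000
  V(3,2) = exp(-r*dt) * [p*0.000000 + (1-p)*3.230444] = 1.490965
  V(3,3) = exp(-r*dt) * [p*3.230444 + (1-p)*17.359031] = 9.718747
  V(2,0) = exp(-r*dt) * [p*0.000000 + (1-p)*0.000000] = 0.000000
  V(2,1) = exp(-r*dt) * [p*0.000000 + (1-p)*1.490965] = 0.688134
  V(2,2) = exp(-r*dt) * [p*1.490965 + (1-p)*9.718747] = 5.273360
  V(1,0) = exp(-r*dt) * [p*0.000000 + (1-p)*0.688134] = 0.317598
  V(1,1) = exp(-r*dt) * [p*0.688134 + (1-p)*5.273360] = 2.797447
  V(0,0) = exp(-r*dt) * [p*0.317598 + (1-p)*2.797447] = 1.458937


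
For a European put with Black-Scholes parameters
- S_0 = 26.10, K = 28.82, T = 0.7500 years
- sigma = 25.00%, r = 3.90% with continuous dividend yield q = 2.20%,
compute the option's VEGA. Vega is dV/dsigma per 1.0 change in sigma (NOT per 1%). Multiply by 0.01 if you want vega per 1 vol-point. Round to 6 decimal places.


d1 = -0.2907387057; d2 = -0.5072450566
phi(d1) = 0.3824325310; exp(-qT) = 0.9836353794; exp(-rT) = 0.9711736407
Vega = S * exp(-qT) * phi(d1) * sqrt(T) = 26.1000 * 0.9836353794 * 0.3824325310 * 0.8660254038 = 8.502764

Answer: Vega = 8.502764


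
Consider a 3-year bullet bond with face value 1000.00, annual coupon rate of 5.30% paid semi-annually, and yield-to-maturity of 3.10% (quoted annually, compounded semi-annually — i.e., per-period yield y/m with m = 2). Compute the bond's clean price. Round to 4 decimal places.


Coupon per period c = face * coupon_rate / m = 26.500000
Periods per year m = 2; per-period yield y/m = 0.015500
Number of cashflows N = 6
Cashflows (t years, CF_t, discount factor 1/(1+y/m)^(m*t), PV):
  t = 0.5000: CF_t = 26.500000, DF = 0.984737, PV = 26.095519
  t = 1.0000: CF_t = 26.500000, DF = 0.969706, PV = 25.697213
  t = 1.5000: CF_t = 26.500000, DF = 0.954905, PV = 25.304985
  t = 2.0000: CF_t = 26.500000, DF = 0.940330, PV = 24.918745
  t = 2.5000: CF_t = 26.500000, DF = 0.925977, PV = 24.538400
  t = 3.0000: CF_t = 1026.500000, DF = 0.911844, PV = 936.007626
Price P = sum_t PV_t = 1062.562488

Answer: Price = 1062.5625


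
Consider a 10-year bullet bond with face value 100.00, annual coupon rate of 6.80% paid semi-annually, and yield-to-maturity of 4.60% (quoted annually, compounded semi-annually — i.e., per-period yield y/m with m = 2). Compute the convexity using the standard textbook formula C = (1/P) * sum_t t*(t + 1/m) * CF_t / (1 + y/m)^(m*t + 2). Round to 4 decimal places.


Coupon per period c = face * coupon_rate / m = 3.400000
Periods per year m = 2; per-period yield y/m = 0.023000
Number of cashflows N = 20
Cashflows (t years, CF_t, discount factor 1/(1+y/m)^(m*t), PV):
  t = 0.5000: CF_t = 3.400000, DF = 0.977517, PV = 3.323558
  t = 1.0000: CF_t = 3.400000, DF = 0.955540, PV = 3.248835
  t = 1.5000: CF_t = 3.400000, DF = 0.934056, PV = 3.175792
  t = 2.0000: CF_t = 3.400000, DF = 0.913056, PV = 3.104391
  t = 2.5000: CF_t = 3.400000, DF = 0.892528, PV = 3.034595
  t = 3.0000: CF_t = 3.400000, DF = 0.872461, PV = 2.966369
  t = 3.5000: CF_t = 3.400000, DF = 0.852846, PV = 2.899676
  t = 4.0000: CF_t = 3.400000, DF = 0.833671, PV = 2.834483
  t = 4.5000: CF_t = 3.400000, DF = 0.814928, PV = 2.770756
  t = 5.0000: CF_t = 3.400000, DF = 0.796606, PV = 2.708461
  t = 5.5000: CF_t = 3.400000, DF = 0.778696, PV = 2.647567
  t = 6.0000: CF_t = 3.400000, DF = 0.761189, PV = 2.588042
  t = 6.5000: CF_t = 3.400000, DF = 0.744075, PV = 2.529855
  t = 7.0000: CF_t = 3.400000, DF = 0.727346, PV = 2.472977
  t = 7.5000: CF_t = 3.400000, DF = 0.710993, PV = 2.417377
  t = 8.0000: CF_t = 3.400000, DF = 0.695008, PV = 2.363028
  t = 8.5000: CF_t = 3.400000, DF = 0.679382, PV = 2.309900
  t = 9.0000: CF_t = 3.400000, DF = 0.664108, PV = 2.257967
  t = 9.5000: CF_t = 3.400000, DF = 0.649177, PV = 2.207201
  t = 10.0000: CF_t = 103.400000, DF = 0.634581, PV = 65.615715
Price P = sum_t PV_t = 117.476543
Convexity numerator sum_t t*(t + 1/m) * CF_t / (1+y/m)^(m*t + 2):
  t = 0.5000: term = 1.587896
  t = 1.0000: term = 4.656586
  t = 1.5000: term = 9.103785
  t = 2.0000: term = 14.831843
  t = 2.5000: term = 21.747570
  t = 3.0000: term = 29.762071
  t = 3.5000: term = 38.790578
  t = 4.0000: term = 48.752297
  t = 4.5000: term = 59.570256
  t = 5.0000: term = 71.171154
  t = 5.5000: term = 83.485224
  t = 6.0000: term = 96.446096
  t = 6.5000: term = 109.990660
  t = 7.0000: term = 124.058944
  t = 7.5000: term = 138.593989
  t = 8.0000: term = 153.541728
  t = 8.5000: term = 168.850873
  t = 9.0000: term = 184.472808
  t = 9.5000: term = 200.361472
  t = 10.0000: term = 6583.334105
Convexity = (1/P) * sum = 8143.109936 / 117.476543 = 69.316902

Answer: Convexity = 69.3169


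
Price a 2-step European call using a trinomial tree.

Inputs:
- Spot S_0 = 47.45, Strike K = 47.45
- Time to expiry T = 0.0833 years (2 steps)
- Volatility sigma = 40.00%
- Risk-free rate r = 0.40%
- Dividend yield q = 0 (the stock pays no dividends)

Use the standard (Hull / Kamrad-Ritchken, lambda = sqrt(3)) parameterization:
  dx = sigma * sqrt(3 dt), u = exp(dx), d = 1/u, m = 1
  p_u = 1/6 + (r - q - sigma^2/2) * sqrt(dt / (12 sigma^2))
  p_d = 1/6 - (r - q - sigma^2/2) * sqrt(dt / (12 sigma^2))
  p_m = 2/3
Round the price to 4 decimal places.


Answer: Price = V(0,0) = 1.8681

Derivation:
dt = T/N = 0.041650; dx = sigma*sqrt(3*dt) = 0.141393
u = exp(dx) = 1.151877; d = 1/u = 0.868148
p_u = 0.155473, p_m = 0.666667, p_d = 0.177860
Discount per step: exp(-r*dt) = 0.999833
Stock lattice S(k, j) with j the centered position index:
  k=0: S(0,+0) = 47.4500
  k=1: S(1,-1) = 41.1936; S(1,+0) = 47.4500; S(1,+1) = 54.6566
  k=2: S(2,-2) = 35.7622; S(2,-1) = 41.1936; S(2,+0) = 47.4500; S(2,+1) = 54.6566; S(2,+2) = 62.9577
Terminal payoffs V(N, j) = max(S_T - K, 0):
  V(2,-2) = 0.000000; V(2,-1) = 0.000000; V(2,+0) = 0.000000; V(2,+1) = 7.206579; V(2,+2) = 15.507674
Backward induction: V(k, j) = exp(-r*dt) * [p_u * V(k+1, j+1) + p_m * V(k+1, j) + p_d * V(k+1, j-1)]
  V(1,-1) = exp(-r*dt) * [p_u*0.000000 + p_m*0.000000 + p_d*0.000000] = 0.000000
  V(1,+0) = exp(-r*dt) * [p_u*7.206579 + p_m*0.000000 + p_d*0.000000] = 1.120242
  V(1,+1) = exp(-r*dt) * [p_u*15.507674 + p_m*7.206579 + p_d*0.000000] = 7.214209
  V(0,+0) = exp(-r*dt) * [p_u*7.214209 + p_m*1.120242 + p_d*0.000000] = 1.868132


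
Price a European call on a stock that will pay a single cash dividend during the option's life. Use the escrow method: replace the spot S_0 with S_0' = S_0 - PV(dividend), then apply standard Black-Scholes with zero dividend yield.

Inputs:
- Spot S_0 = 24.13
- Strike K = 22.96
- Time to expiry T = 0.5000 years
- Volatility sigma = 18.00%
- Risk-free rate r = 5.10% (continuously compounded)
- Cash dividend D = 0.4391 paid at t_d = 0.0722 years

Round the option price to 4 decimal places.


PV(D) = D * exp(-r * t_d) = 0.4391 * 0.99632457 = 0.43748612
S_0' = S_0 - PV(D) = 24.1300 - 0.43748612 = 23.69251388
d1 = (ln(S_0'/K) + (r + sigma^2/2)*T) / (sigma*sqrt(T)) = 0.51073189
d2 = d1 - sigma*sqrt(T) = 0.38345267
exp(-rT) = 0.97482238
N(d1) = 0.69523060; N(d2) = 0.64930792
C = S_0' * N(d1) - K * exp(-rT) * N(d2) = 23.69251388 * 0.69523060 - 22.9600 * 0.97482238 * 0.64930792 = 1.9390

Answer: Price = 1.9390


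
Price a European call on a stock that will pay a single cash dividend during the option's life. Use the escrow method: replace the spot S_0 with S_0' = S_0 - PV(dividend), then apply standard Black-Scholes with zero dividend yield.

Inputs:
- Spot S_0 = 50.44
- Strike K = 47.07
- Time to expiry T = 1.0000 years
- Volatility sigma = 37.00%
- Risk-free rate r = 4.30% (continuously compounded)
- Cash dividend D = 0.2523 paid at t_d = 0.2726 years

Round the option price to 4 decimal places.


PV(D) = D * exp(-r * t_d) = 0.2523 * 0.98834663 = 0.24935986
S_0' = S_0 - PV(D) = 50.4400 - 0.24935986 = 50.19064014
d1 = (ln(S_0'/K) + (r + sigma^2/2)*T) / (sigma*sqrt(T)) = 0.47471001
d2 = d1 - sigma*sqrt(T) = 0.10471001
exp(-rT) = 0.95791139
N(d1) = 0.68250316; N(d2) = 0.54169704
C = S_0' * N(d1) - K * exp(-rT) * N(d2) = 50.19064014 * 0.68250316 - 47.0700 * 0.95791139 * 0.54169704 = 9.8308

Answer: Price = 9.8308


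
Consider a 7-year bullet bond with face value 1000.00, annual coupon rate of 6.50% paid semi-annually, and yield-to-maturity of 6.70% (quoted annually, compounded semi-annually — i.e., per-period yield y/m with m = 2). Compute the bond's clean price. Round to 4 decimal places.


Answer: Price = 988.9688

Derivation:
Coupon per period c = face * coupon_rate / m = 32.500000
Periods per year m = 2; per-period yield y/m = 0.033500
Number of cashflows N = 14
Cashflows (t years, CF_t, discount factor 1/(1+y/m)^(m*t), PV):
  t = 0.5000: CF_t = 32.500000, DF = 0.967586, PV = 31.446541
  t = 1.0000: CF_t = 32.500000, DF = 0.936222, PV = 30.427229
  t = 1.5000: CF_t = 32.500000, DF = 0.905876, PV = 29.440957
  t = 2.0000: CF_t = 32.500000, DF = 0.876512, PV = 28.486654
  t = 2.5000: CF_t = 32.500000, DF = 0.848101, PV = 27.563284
  t = 3.0000: CF_t = 32.500000, DF = 0.820611, PV = 26.669844
  t = 3.5000: CF_t = 32.500000, DF = 0.794011, PV = 25.805364
  t = 4.0000: CF_t = 32.500000, DF = 0.768274, PV = 24.968906
  t = 4.5000: CF_t = 32.500000, DF = 0.743371, PV = 24.159561
  t = 5.0000: CF_t = 32.500000, DF = 0.719275, PV = 23.376450
  t = 5.5000: CF_t = 32.500000, DF = 0.695961, PV = 22.618722
  t = 6.0000: CF_t = 32.500000, DF = 0.673402, PV = 21.885556
  t = 6.5000: CF_t = 32.500000, DF = 0.651574, PV = 21.176155
  t = 7.0000: CF_t = 1032.500000, DF = 0.630454, PV = 650.943548
Price P = sum_t PV_t = 988.968770


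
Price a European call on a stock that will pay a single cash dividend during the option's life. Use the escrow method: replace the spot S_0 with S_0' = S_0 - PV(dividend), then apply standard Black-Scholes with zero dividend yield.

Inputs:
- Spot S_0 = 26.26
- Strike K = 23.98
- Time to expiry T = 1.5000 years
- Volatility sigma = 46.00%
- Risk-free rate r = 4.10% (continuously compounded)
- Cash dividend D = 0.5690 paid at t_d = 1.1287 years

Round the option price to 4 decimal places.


PV(D) = D * exp(-r * t_d) = 0.5690 * 0.95477774 = 0.54326853
S_0' = S_0 - PV(D) = 26.2600 - 0.54326853 = 25.71673147
d1 = (ln(S_0'/K) + (r + sigma^2/2)*T) / (sigma*sqrt(T)) = 0.51496379
d2 = d1 - sigma*sqrt(T) = -0.04841885
exp(-rT) = 0.94035295
N(d1) = 0.69671084; N(d2) = 0.48069122
C = S_0' * N(d1) - K * exp(-rT) * N(d2) = 25.71673147 * 0.69671084 - 23.9800 * 0.94035295 * 0.48069122 = 7.0777

Answer: Price = 7.0777


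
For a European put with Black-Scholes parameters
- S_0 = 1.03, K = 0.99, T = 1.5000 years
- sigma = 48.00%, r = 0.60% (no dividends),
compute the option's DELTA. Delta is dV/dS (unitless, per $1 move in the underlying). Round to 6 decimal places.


d1 = 0.3766245922; d2 = -0.2112529461
phi(d1) = 0.3716281301; exp(-qT) = 1.0000000000; exp(-rT) = 0.9910403788
N(-d1) = 0.3532263047
Delta = -exp(-qT) * N(-d1) = -1.0000000000 * 0.3532263047 = -0.353226

Answer: Delta = -0.353226


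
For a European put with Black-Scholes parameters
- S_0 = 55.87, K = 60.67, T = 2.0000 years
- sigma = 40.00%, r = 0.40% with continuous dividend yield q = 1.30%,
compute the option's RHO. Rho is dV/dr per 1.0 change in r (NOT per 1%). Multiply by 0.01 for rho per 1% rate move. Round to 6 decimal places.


Answer: Rho = -81.537509

Derivation:
d1 = 0.1053204111; d2 = -0.4603650138
phi(d1) = 0.3967357934; exp(-qT) = 0.9743350896; exp(-rT) = 0.9920319148
N(-d2) = 0.6773728787
Rho = -K*T*exp(-rT)*N(-d2) = -60.6700 * 2.0000 * 0.9920319148 * 0.6773728787 = -81.537509


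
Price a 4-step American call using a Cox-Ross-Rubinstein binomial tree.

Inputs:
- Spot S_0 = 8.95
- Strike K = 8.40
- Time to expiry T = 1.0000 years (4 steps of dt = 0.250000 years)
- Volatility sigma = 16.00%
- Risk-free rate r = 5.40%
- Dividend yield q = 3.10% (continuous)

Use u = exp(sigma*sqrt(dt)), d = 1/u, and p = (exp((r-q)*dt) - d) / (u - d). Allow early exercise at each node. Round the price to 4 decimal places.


Answer: Price = V(0,0) = 0.9886

Derivation:
dt = T/N = 0.250000
u = exp(sigma*sqrt(dt)) = 1.083287; d = 1/u = 0.923116
p = (exp((r-q)*dt) - d) / (u - d) = 0.516013
Discount per step: exp(-r*dt) = 0.986591
Stock lattice S(k, i) with i counting down-moves:
  k=0: S(0,0) = 8.9500
  k=1: S(1,0) = 9.6954; S(1,1) = 8.2619
  k=2: S(2,0) = 10.5029; S(2,1) = 8.9500; S(2,2) = 7.6267
  k=3: S(3,0) = 11.3777; S(3,1) = 9.6954; S(3,2) = 8.2619; S(3,3) = 7.0403
  k=4: S(4,0) = 12.3253; S(4,1) = 10.5029; S(4,2) = 8.9500; S(4,3) = 7.6267; S(4,4) = 6.4990
Terminal payoffs V(N, i) = max(S_T - K, 0):
  V(4,0) = 3.925293; V(4,1) = 2.102922; V(4,2) = 0.550000; V(4,3) = 0.000000; V(4,4) = 0.000000
Backward induction: V(k, i) = exp(-r*dt) * [p * V(k+1, i) + (1-p) * V(k+1, i+1)]; then take max(V_cont, immediate exercise) for American.
  V(3,0) = exp(-r*dt) * [p*3.925293 + (1-p)*2.102922] = 3.002482; exercise = 2.977680; V(3,0) = max -> 3.002482
  V(3,1) = exp(-r*dt) * [p*2.102922 + (1-p)*0.550000] = 1.333208; exercise = 1.295419; V(3,1) = max -> 1.333208
  V(3,2) = exp(-r*dt) * [p*0.550000 + (1-p)*0.000000] = 0.280002; exercise = 0.000000; V(3,2) = max -> 0.280002
  V(3,3) = exp(-r*dt) * [p*0.000000 + (1-p)*0.000000] = 0.000000; exercise = 0.000000; V(3,3) = max -> 0.000000
  V(2,0) = exp(-r*dt) * [p*3.002482 + (1-p)*1.333208] = 2.165148; exercise = 2.102922; V(2,0) = max -> 2.165148
  V(2,1) = exp(-r*dt) * [p*1.333208 + (1-p)*0.280002] = 0.812428; exercise = 0.550000; V(2,1) = max -> 0.812428
  V(2,2) = exp(-r*dt) * [p*0.280002 + (1-p)*0.000000] = 0.142547; exercise = 0.000000; V(2,2) = max -> 0.142547
  V(1,0) = exp(-r*dt) * [p*2.165148 + (1-p)*0.812428] = 1.490195; exercise = 1.295419; V(1,0) = max -> 1.490195
  V(1,1) = exp(-r*dt) * [p*0.812428 + (1-p)*0.142547] = 0.481668; exercise = 0.000000; V(1,1) = max -> 0.481668
  V(0,0) = exp(-r*dt) * [p*1.490195 + (1-p)*0.481668] = 0.988644; exercise = 0.550000; V(0,0) = max -> 0.988644


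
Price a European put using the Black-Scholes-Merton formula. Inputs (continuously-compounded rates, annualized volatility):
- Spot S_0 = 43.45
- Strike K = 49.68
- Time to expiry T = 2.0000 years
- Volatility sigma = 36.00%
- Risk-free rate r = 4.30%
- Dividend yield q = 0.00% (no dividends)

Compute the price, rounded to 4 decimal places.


d1 = (ln(S/K) + (r - q + 0.5*sigma^2) * T) / (sigma * sqrt(T)) = 0.16029406
d2 = d1 - sigma * sqrt(T) = -0.34882282
exp(-rT) = 0.91759423; exp(-qT) = 1.00000000
P = K * exp(-rT) * N(-d2) - S_0 * exp(-qT) * N(-d1)
N(-d1) = 0.43632472; N(-d2) = 0.63638883
P = 49.6800 * 0.91759423 * 0.63638883 - 43.4500 * 1.00000000 * 0.43632472 = 10.0522

Answer: Price = 10.0522


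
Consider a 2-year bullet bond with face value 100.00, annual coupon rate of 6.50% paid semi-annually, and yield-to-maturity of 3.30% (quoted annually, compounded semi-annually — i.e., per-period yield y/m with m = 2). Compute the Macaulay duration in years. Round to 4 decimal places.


Coupon per period c = face * coupon_rate / m = 3.250000
Periods per year m = 2; per-period yield y/m = 0.016500
Number of cashflows N = 4
Cashflows (t years, CF_t, discount factor 1/(1+y/m)^(m*t), PV):
  t = 0.5000: CF_t = 3.250000, DF = 0.983768, PV = 3.197245
  t = 1.0000: CF_t = 3.250000, DF = 0.967799, PV = 3.145347
  t = 1.5000: CF_t = 3.250000, DF = 0.952090, PV = 3.094291
  t = 2.0000: CF_t = 103.250000, DF = 0.936635, PV = 96.707583
Price P = sum_t PV_t = 106.144467
Macaulay numerator sum_t t * PV_t:
  t * PV_t at t = 0.5000: 1.598623
  t * PV_t at t = 1.0000: 3.145347
  t * PV_t at t = 1.5000: 4.641437
  t * PV_t at t = 2.0000: 193.415166
Macaulay duration D = (sum_t t * PV_t) / P = 202.800573 / 106.144467 = 1.910609

Answer: Macaulay duration = 1.9106 years


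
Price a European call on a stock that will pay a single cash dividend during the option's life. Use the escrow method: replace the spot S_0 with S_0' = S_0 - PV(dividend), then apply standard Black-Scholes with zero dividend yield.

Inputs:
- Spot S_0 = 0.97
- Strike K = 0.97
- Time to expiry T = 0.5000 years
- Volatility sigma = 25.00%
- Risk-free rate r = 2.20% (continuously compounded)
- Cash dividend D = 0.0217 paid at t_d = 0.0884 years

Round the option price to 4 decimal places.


PV(D) = D * exp(-r * t_d) = 0.0217 * 0.99805709 = 0.02165784
S_0' = S_0 - PV(D) = 0.9700 - 0.02165784 = 0.94834216
d1 = (ln(S_0'/K) + (r + sigma^2/2)*T) / (sigma*sqrt(T)) = 0.02287799
d2 = d1 - sigma*sqrt(T) = -0.15389871
exp(-rT) = 0.98906028
N(d1) = 0.50912620; N(d2) = 0.43884480
C = S_0' * N(d1) - K * exp(-rT) * N(d2) = 0.94834216 * 0.50912620 - 0.9700 * 0.98906028 * 0.43884480 = 0.0618

Answer: Price = 0.0618


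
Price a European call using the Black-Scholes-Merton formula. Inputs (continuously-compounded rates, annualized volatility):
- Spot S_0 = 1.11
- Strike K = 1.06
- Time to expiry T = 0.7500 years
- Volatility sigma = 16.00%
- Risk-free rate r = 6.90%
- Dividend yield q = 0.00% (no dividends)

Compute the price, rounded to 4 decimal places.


Answer: Price = 0.1241

Derivation:
d1 = (ln(S/K) + (r - q + 0.5*sigma^2) * T) / (sigma * sqrt(T)) = 0.77538940
d2 = d1 - sigma * sqrt(T) = 0.63682534
exp(-rT) = 0.94956623; exp(-qT) = 1.00000000
C = S_0 * exp(-qT) * N(d1) - K * exp(-rT) * N(d2)
N(d1) = 0.78094520; N(d2) = 0.73788069
C = 1.1100 * 1.00000000 * 0.78094520 - 1.0600 * 0.94956623 * 0.73788069 = 0.1241


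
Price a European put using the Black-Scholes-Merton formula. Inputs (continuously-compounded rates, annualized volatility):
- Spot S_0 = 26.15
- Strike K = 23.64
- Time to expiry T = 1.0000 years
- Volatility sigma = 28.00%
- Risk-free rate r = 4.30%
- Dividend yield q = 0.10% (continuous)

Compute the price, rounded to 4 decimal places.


Answer: Price = 1.3187

Derivation:
d1 = (ln(S/K) + (r - q + 0.5*sigma^2) * T) / (sigma * sqrt(T)) = 0.65038928
d2 = d1 - sigma * sqrt(T) = 0.37038928
exp(-rT) = 0.95791139; exp(-qT) = 0.99900050
P = K * exp(-rT) * N(-d2) - S_0 * exp(-qT) * N(-d1)
N(-d1) = 0.25772040; N(-d2) = 0.35554623
P = 23.6400 * 0.95791139 * 0.35554623 - 26.1500 * 0.99900050 * 0.25772040 = 1.3187


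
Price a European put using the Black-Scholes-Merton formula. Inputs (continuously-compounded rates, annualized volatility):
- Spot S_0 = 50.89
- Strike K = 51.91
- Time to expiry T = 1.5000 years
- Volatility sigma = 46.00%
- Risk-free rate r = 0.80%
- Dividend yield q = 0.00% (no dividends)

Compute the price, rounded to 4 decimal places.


d1 = (ln(S/K) + (r - q + 0.5*sigma^2) * T) / (sigma * sqrt(T)) = 0.26776649
d2 = d1 - sigma * sqrt(T) = -0.29561615
exp(-rT) = 0.98807171; exp(-qT) = 1.00000000
P = K * exp(-rT) * N(-d2) - S_0 * exp(-qT) * N(-d1)
N(-d1) = 0.39443953; N(-d2) = 0.61623838
P = 51.9100 * 0.98807171 * 0.61623838 - 50.8900 * 1.00000000 * 0.39443953 = 11.5343

Answer: Price = 11.5343


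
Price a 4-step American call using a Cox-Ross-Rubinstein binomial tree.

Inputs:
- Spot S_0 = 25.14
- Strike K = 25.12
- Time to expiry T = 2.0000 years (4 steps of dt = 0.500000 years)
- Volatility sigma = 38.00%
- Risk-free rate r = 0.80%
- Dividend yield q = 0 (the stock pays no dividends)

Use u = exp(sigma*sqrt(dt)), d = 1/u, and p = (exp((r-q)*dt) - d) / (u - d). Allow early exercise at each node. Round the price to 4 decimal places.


Answer: Price = V(0,0) = 5.1798

Derivation:
dt = T/N = 0.500000
u = exp(sigma*sqrt(dt)) = 1.308263; d = 1/u = 0.764372
p = (exp((r-q)*dt) - d) / (u - d) = 0.440595
Discount per step: exp(-r*dt) = 0.996008
Stock lattice S(k, i) with i counting down-moves:
  k=0: S(0,0) = 25.1400
  k=1: S(1,0) = 32.8897; S(1,1) = 19.2163
  k=2: S(2,0) = 43.0284; S(2,1) = 25.1400; S(2,2) = 14.6884
  k=3: S(3,0) = 56.2925; S(3,1) = 32.8897; S(3,2) = 19.2163; S(3,3) = 11.2274
  k=4: S(4,0) = 73.6455; S(4,1) = 43.0284; S(4,2) = 25.1400; S(4,3) = 14.6884; S(4,4) = 8.5819
Terminal payoffs V(N, i) = max(S_T - K, 0):
  V(4,0) = 48.525461; V(4,1) = 17.908443; V(4,2) = 0.020000; V(4,3) = 0.000000; V(4,4) = 0.000000
Backward induction: V(k, i) = exp(-r*dt) * [p * V(k+1, i) + (1-p) * V(k+1, i+1)]; then take max(V_cont, immediate exercise) for American.
  V(3,0) = exp(-r*dt) * [p*48.525461 + (1-p)*17.908443] = 31.272814; exercise = 31.172535; V(3,0) = max -> 31.272814
  V(3,1) = exp(-r*dt) * [p*17.908443 + (1-p)*0.020000] = 7.870020; exercise = 7.769741; V(3,1) = max -> 7.870020
  V(3,2) = exp(-r*dt) * [p*0.020000 + (1-p)*0.000000] = 0.008777; exercise = 0.000000; V(3,2) = max -> 0.008777
  V(3,3) = exp(-r*dt) * [p*0.000000 + (1-p)*0.000000] = 0.000000; exercise = 0.000000; V(3,3) = max -> 0.000000
  V(2,0) = exp(-r*dt) * [p*31.272814 + (1-p)*7.870020] = 18.108601; exercise = 17.908443; V(2,0) = max -> 18.108601
  V(2,1) = exp(-r*dt) * [p*7.870020 + (1-p)*0.008777] = 3.458542; exercise = 0.020000; V(2,1) = max -> 3.458542
  V(2,2) = exp(-r*dt) * [p*0.008777 + (1-p)*0.000000] = 0.003852; exercise = 0.000000; V(2,2) = max -> 0.003852
  V(1,0) = exp(-r*dt) * [p*18.108601 + (1-p)*3.458542] = 9.873714; exercise = 7.769741; V(1,0) = max -> 9.873714
  V(1,1) = exp(-r*dt) * [p*3.458542 + (1-p)*0.003852] = 1.519880; exercise = 0.000000; V(1,1) = max -> 1.519880
  V(0,0) = exp(-r*dt) * [p*9.873714 + (1-p)*1.519880] = 5.179779; exercise = 0.020000; V(0,0) = max -> 5.179779


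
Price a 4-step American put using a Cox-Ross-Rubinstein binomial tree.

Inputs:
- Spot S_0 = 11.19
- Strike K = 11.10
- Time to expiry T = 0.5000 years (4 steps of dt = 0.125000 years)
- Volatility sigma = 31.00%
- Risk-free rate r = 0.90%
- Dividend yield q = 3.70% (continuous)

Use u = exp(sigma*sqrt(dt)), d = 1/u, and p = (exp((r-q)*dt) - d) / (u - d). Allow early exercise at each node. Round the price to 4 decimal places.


Answer: Price = V(0,0) = 0.9527

Derivation:
dt = T/N = 0.125000
u = exp(sigma*sqrt(dt)) = 1.115833; d = 1/u = 0.896191
p = (exp((r-q)*dt) - d) / (u - d) = 0.456720
Discount per step: exp(-r*dt) = 0.998876
Stock lattice S(k, i) with i counting down-moves:
  k=0: S(0,0) = 11.1900
  k=1: S(1,0) = 12.4862; S(1,1) = 10.0284
  k=2: S(2,0) = 13.9325; S(2,1) = 11.1900; S(2,2) = 8.9873
  k=3: S(3,0) = 15.5463; S(3,1) = 12.4862; S(3,2) = 10.0284; S(3,3) = 8.0544
  k=4: S(4,0) = 17.3471; S(4,1) = 13.9325; S(4,2) = 11.1900; S(4,3) = 8.9873; S(4,4) = 7.2183
Terminal payoffs V(N, i) = max(K - S_T, 0):
  V(4,0) = 0.000000; V(4,1) = 0.000000; V(4,2) = 0.000000; V(4,3) = 2.112656; V(4,4) = 3.881737
Backward induction: V(k, i) = exp(-r*dt) * [p * V(k+1, i) + (1-p) * V(k+1, i+1)]; then take max(V_cont, immediate exercise) for American.
  V(3,0) = exp(-r*dt) * [p*0.000000 + (1-p)*0.000000] = 0.000000; exercise = 0.000000; V(3,0) = max -> 0.000000
  V(3,1) = exp(-r*dt) * [p*0.000000 + (1-p)*0.000000] = 0.000000; exercise = 0.000000; V(3,1) = max -> 0.000000
  V(3,2) = exp(-r*dt) * [p*0.000000 + (1-p)*2.112656] = 1.146473; exercise = 1.071621; V(3,2) = max -> 1.146473
  V(3,3) = exp(-r*dt) * [p*2.112656 + (1-p)*3.881737] = 3.070306; exercise = 3.045621; V(3,3) = max -> 3.070306
  V(2,0) = exp(-r*dt) * [p*0.000000 + (1-p)*0.000000] = 0.000000; exercise = 0.000000; V(2,0) = max -> 0.000000
  V(2,1) = exp(-r*dt) * [p*0.000000 + (1-p)*1.146473] = 0.622156; exercise = 0.000000; V(2,1) = max -> 0.622156
  V(2,2) = exp(-r*dt) * [p*1.146473 + (1-p)*3.070306] = 2.189189; exercise = 2.112656; V(2,2) = max -> 2.189189
  V(1,0) = exp(-r*dt) * [p*0.000000 + (1-p)*0.622156] = 0.337625; exercise = 0.000000; V(1,0) = max -> 0.337625
  V(1,1) = exp(-r*dt) * [p*0.622156 + (1-p)*2.189189] = 1.471837; exercise = 1.071621; V(1,1) = max -> 1.471837
  V(0,0) = exp(-r*dt) * [p*0.337625 + (1-p)*1.471837] = 0.952748; exercise = 0.000000; V(0,0) = max -> 0.952748


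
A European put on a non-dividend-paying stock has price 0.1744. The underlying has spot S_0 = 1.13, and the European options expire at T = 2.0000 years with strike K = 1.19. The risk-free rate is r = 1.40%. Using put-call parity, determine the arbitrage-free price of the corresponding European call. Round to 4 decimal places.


Put-call parity: C - P = S_0 * exp(-qT) - K * exp(-rT).
S_0 * exp(-qT) = 1.1300 * 1.00000000 = 1.13000000
K * exp(-rT) = 1.1900 * 0.97238837 = 1.15714216
C = P + S*exp(-qT) - K*exp(-rT)
C = 0.1744 + 1.13000000 - 1.15714216 = 0.1473

Answer: Call price = 0.1473


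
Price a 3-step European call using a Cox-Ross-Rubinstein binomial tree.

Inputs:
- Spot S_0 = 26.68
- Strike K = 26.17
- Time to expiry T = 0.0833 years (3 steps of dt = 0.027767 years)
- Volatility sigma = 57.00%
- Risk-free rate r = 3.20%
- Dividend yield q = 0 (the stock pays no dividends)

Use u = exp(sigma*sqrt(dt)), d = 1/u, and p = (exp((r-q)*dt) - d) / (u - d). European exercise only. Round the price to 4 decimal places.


dt = T/N = 0.027767
u = exp(sigma*sqrt(dt)) = 1.099638; d = 1/u = 0.909390
p = (exp((r-q)*dt) - d) / (u - d) = 0.480945
Discount per step: exp(-r*dt) = 0.999112
Stock lattice S(k, i) with i counting down-moves:
  k=0: S(0,0) = 26.6800
  k=1: S(1,0) = 29.3383; S(1,1) = 24.2625
  k=2: S(2,0) = 32.2616; S(2,1) = 26.6800; S(2,2) = 22.0641
  k=3: S(3,0) = 35.4760; S(3,1) = 29.3383; S(3,2) = 24.2625; S(3,3) = 20.0649
Terminal payoffs V(N, i) = max(S_T - K, 0):
  V(3,0) = 9.306029; V(3,1) = 3.168341; V(3,2) = 0.000000; V(3,3) = 0.000000
Backward induction: V(k, i) = exp(-r*dt) * [p * V(k+1, i) + (1-p) * V(k+1, i+1)].
  V(2,0) = exp(-r*dt) * [p*9.306029 + (1-p)*3.168341] = 6.114796
  V(2,1) = exp(-r*dt) * [p*3.168341 + (1-p)*0.000000] = 1.522445
  V(2,2) = exp(-r*dt) * [p*0.000000 + (1-p)*0.000000] = 0.000000
  V(1,0) = exp(-r*dt) * [p*6.114796 + (1-p)*1.522445] = 3.727799
  V(1,1) = exp(-r*dt) * [p*1.522445 + (1-p)*0.000000] = 0.731562
  V(0,0) = exp(-r*dt) * [p*3.727799 + (1-p)*0.731562] = 2.170658

Answer: Price = V(0,0) = 2.1707


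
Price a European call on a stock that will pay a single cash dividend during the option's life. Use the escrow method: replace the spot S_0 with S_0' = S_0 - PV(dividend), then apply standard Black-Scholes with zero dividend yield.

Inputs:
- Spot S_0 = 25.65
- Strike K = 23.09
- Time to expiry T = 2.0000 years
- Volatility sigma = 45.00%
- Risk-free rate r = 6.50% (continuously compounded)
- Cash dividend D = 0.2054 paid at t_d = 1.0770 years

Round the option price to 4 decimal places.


PV(D) = D * exp(-r * t_d) = 0.2054 * 0.93238916 = 0.19151273
S_0' = S_0 - PV(D) = 25.6500 - 0.19151273 = 25.45848727
d1 = (ln(S_0'/K) + (r + sigma^2/2)*T) / (sigma*sqrt(T)) = 0.67591481
d2 = d1 - sigma*sqrt(T) = 0.03951871
exp(-rT) = 0.87809543
N(d1) = 0.75045263; N(d2) = 0.51576158
C = S_0' * N(d1) - K * exp(-rT) * N(d2) = 25.45848727 * 0.75045263 - 23.0900 * 0.87809543 * 0.51576158 = 8.6482

Answer: Price = 8.6482


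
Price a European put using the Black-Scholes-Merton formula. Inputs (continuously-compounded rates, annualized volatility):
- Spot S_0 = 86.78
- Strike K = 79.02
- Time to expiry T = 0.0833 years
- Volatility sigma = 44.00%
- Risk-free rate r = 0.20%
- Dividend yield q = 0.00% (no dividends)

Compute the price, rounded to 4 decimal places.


d1 = (ln(S/K) + (r - q + 0.5*sigma^2) * T) / (sigma * sqrt(T)) = 0.80245617
d2 = d1 - sigma * sqrt(T) = 0.67546451
exp(-rT) = 0.99983341; exp(-qT) = 1.00000000
P = K * exp(-rT) * N(-d2) - S_0 * exp(-qT) * N(-d1)
N(-d1) = 0.21114457; N(-d2) = 0.24969034
P = 79.0200 * 0.99983341 * 0.24969034 - 86.7800 * 1.00000000 * 0.21114457 = 1.4041

Answer: Price = 1.4041


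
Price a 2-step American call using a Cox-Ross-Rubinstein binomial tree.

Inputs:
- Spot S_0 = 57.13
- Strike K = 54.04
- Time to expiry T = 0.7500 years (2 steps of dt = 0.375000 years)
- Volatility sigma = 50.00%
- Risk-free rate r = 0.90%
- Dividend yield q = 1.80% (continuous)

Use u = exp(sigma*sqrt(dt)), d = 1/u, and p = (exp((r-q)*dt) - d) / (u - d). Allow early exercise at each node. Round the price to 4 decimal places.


dt = T/N = 0.375000
u = exp(sigma*sqrt(dt)) = 1.358235; d = 1/u = 0.736250
p = (exp((r-q)*dt) - d) / (u - d) = 0.418629
Discount per step: exp(-r*dt) = 0.996631
Stock lattice S(k, i) with i counting down-moves:
  k=0: S(0,0) = 57.1300
  k=1: S(1,0) = 77.5960; S(1,1) = 42.0619
  k=2: S(2,0) = 105.3936; S(2,1) = 57.1300; S(2,2) = 30.9681
Terminal payoffs V(N, i) = max(S_T - K, 0):
  V(2,0) = 51.353589; V(2,1) = 3.090000; V(2,2) = 0.000000
Backward induction: V(k, i) = exp(-r*dt) * [p * V(k+1, i) + (1-p) * V(k+1, i+1)]; then take max(V_cont, immediate exercise) for American.
  V(1,0) = exp(-r*dt) * [p*51.353589 + (1-p)*3.090000] = 23.216046; exercise = 23.555978; V(1,0) = max -> 23.555978
  V(1,1) = exp(-r*dt) * [p*3.090000 + (1-p)*0.000000] = 1.289205; exercise = 0.000000; V(1,1) = max -> 1.289205
  V(0,0) = exp(-r*dt) * [p*23.555978 + (1-p)*1.289205] = 10.574968; exercise = 3.090000; V(0,0) = max -> 10.574968

Answer: Price = V(0,0) = 10.5750


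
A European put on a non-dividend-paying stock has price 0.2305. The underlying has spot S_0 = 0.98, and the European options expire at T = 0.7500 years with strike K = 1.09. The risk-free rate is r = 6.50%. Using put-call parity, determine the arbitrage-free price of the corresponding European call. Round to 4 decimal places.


Put-call parity: C - P = S_0 * exp(-qT) - K * exp(-rT).
S_0 * exp(-qT) = 0.9800 * 1.00000000 = 0.98000000
K * exp(-rT) = 1.0900 * 0.95241920 = 1.03813693
C = P + S*exp(-qT) - K*exp(-rT)
C = 0.2305 + 0.98000000 - 1.03813693 = 0.1724

Answer: Call price = 0.1724


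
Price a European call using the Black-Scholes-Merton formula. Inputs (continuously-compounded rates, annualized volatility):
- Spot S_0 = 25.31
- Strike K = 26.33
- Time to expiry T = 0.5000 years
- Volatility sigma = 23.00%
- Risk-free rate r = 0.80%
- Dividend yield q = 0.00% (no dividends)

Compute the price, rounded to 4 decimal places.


d1 = (ln(S/K) + (r - q + 0.5*sigma^2) * T) / (sigma * sqrt(T)) = -0.13702130
d2 = d1 - sigma * sqrt(T) = -0.29965586
exp(-rT) = 0.99600799; exp(-qT) = 1.00000000
C = S_0 * exp(-qT) * N(d1) - K * exp(-rT) * N(d2)
N(d1) = 0.44550698; N(d2) = 0.38221984
C = 25.3100 * 1.00000000 * 0.44550698 - 26.3300 * 0.99600799 * 0.38221984 = 1.2521

Answer: Price = 1.2521


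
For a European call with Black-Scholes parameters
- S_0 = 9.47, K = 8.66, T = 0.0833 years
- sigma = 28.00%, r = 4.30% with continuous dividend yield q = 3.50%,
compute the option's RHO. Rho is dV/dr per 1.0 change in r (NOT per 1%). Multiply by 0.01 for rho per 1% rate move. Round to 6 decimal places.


Answer: Rho = 0.617197

Derivation:
d1 = 1.1550876033; d2 = 1.0742747330
phi(d1) = 0.2047322566; exp(-qT) = 0.9970887459; exp(-rT) = 0.9964245074
N(d2) = 0.8586502170
Rho = K*T*exp(-rT)*N(d2) = 8.6600 * 0.0833 * 0.9964245074 * 0.8586502170 = 0.617197


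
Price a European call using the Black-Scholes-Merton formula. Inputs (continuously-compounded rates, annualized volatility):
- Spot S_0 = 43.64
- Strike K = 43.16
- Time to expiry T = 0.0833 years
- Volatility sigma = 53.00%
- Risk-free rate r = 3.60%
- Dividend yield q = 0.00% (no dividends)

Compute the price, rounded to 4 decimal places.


d1 = (ln(S/K) + (r - q + 0.5*sigma^2) * T) / (sigma * sqrt(T)) = 0.16839102
d2 = d1 - sigma * sqrt(T) = 0.01542380
exp(-rT) = 0.99700569; exp(-qT) = 1.00000000
C = S_0 * exp(-qT) * N(d1) - K * exp(-rT) * N(d2)
N(d1) = 0.56686216; N(d2) = 0.50615296
C = 43.6400 * 1.00000000 * 0.56686216 - 43.1600 * 0.99700569 * 0.50615296 = 2.9577

Answer: Price = 2.9577


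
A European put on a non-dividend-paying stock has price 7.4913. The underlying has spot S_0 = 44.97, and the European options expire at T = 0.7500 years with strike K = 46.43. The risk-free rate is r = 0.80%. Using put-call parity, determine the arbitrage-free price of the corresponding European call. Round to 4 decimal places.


Answer: Call price = 6.3090

Derivation:
Put-call parity: C - P = S_0 * exp(-qT) - K * exp(-rT).
S_0 * exp(-qT) = 44.9700 * 1.00000000 = 44.97000000
K * exp(-rT) = 46.4300 * 0.99401796 = 46.15225407
C = P + S*exp(-qT) - K*exp(-rT)
C = 7.4913 + 44.97000000 - 46.15225407 = 6.3090


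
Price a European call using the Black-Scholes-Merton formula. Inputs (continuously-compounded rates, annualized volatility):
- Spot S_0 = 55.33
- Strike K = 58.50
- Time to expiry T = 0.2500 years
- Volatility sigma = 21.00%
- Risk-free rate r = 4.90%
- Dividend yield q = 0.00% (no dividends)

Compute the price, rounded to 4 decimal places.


d1 = (ln(S/K) + (r - q + 0.5*sigma^2) * T) / (sigma * sqrt(T)) = -0.36141902
d2 = d1 - sigma * sqrt(T) = -0.46641902
exp(-rT) = 0.98782473; exp(-qT) = 1.00000000
C = S_0 * exp(-qT) * N(d1) - K * exp(-rT) * N(d2)
N(d1) = 0.35889312; N(d2) = 0.32045780
C = 55.3300 * 1.00000000 * 0.35889312 - 58.5000 * 0.98782473 * 0.32045780 = 1.3390

Answer: Price = 1.3390


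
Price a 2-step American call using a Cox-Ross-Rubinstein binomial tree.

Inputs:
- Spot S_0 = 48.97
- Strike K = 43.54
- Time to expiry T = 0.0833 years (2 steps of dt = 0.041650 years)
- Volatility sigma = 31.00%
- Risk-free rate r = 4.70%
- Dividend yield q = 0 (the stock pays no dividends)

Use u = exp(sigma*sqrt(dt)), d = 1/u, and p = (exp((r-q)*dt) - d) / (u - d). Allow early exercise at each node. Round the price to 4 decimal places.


Answer: Price = V(0,0) = 5.6974

Derivation:
dt = T/N = 0.041650
u = exp(sigma*sqrt(dt)) = 1.065310; d = 1/u = 0.938694
p = (exp((r-q)*dt) - d) / (u - d) = 0.499664
Discount per step: exp(-r*dt) = 0.998044
Stock lattice S(k, i) with i counting down-moves:
  k=0: S(0,0) = 48.9700
  k=1: S(1,0) = 52.1682; S(1,1) = 45.9678
  k=2: S(2,0) = 55.5753; S(2,1) = 48.9700; S(2,2) = 43.1497
Terminal payoffs V(N, i) = max(S_T - K, 0):
  V(2,0) = 12.035337; V(2,1) = 5.430000; V(2,2) = 0.000000
Backward induction: V(k, i) = exp(-r*dt) * [p * V(k+1, i) + (1-p) * V(k+1, i+1)]; then take max(V_cont, immediate exercise) for American.
  V(1,0) = exp(-r*dt) * [p*12.035337 + (1-p)*5.430000] = 8.713379; exercise = 8.628230; V(1,0) = max -> 8.713379
  V(1,1) = exp(-r*dt) * [p*5.430000 + (1-p)*0.000000] = 2.707872; exercise = 2.427841; V(1,1) = max -> 2.707872
  V(0,0) = exp(-r*dt) * [p*8.713379 + (1-p)*2.707872] = 5.697446; exercise = 5.430000; V(0,0) = max -> 5.697446


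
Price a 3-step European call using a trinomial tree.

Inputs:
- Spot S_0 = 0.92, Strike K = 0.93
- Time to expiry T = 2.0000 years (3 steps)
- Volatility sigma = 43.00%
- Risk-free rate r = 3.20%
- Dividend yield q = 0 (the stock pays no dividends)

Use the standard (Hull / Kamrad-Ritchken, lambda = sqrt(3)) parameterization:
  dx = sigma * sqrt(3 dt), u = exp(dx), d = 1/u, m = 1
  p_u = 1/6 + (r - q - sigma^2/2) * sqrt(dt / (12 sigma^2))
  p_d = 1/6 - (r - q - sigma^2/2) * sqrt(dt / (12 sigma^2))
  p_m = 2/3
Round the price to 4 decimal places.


Answer: Price = V(0,0) = 0.2179

Derivation:
dt = T/N = 0.666667; dx = sigma*sqrt(3*dt) = 0.608112
u = exp(dx) = 1.836960; d = 1/u = 0.544378
p_u = 0.133531, p_m = 0.666667, p_d = 0.199802
Discount per step: exp(-r*dt) = 0.978893
Stock lattice S(k, j) with j the centered position index:
  k=0: S(0,+0) = 0.9200
  k=1: S(1,-1) = 0.5008; S(1,+0) = 0.9200; S(1,+1) = 1.6900
  k=2: S(2,-2) = 0.2726; S(2,-1) = 0.5008; S(2,+0) = 0.9200; S(2,+1) = 1.6900; S(2,+2) = 3.1045
  k=3: S(3,-3) = 0.1484; S(3,-2) = 0.2726; S(3,-1) = 0.5008; S(3,+0) = 0.9200; S(3,+1) = 1.6900; S(3,+2) = 3.1045; S(3,+3) = 5.7028
Terminal payoffs V(N, j) = max(S_T - K, 0):
  V(3,-3) = 0.000000; V(3,-2) = 0.000000; V(3,-1) = 0.000000; V(3,+0) = 0.000000; V(3,+1) = 0.760003; V(3,+2) = 2.174467; V(3,+3) = 4.772781
Backward induction: V(k, j) = exp(-r*dt) * [p_u * V(k+1, j+1) + p_m * V(k+1, j) + p_d * V(k+1, j-1)]
  V(2,-2) = exp(-r*dt) * [p_u*0.000000 + p_m*0.000000 + p_d*0.000000] = 0.000000
  V(2,-1) = exp(-r*dt) * [p_u*0.000000 + p_m*0.000000 + p_d*0.000000] = 0.000000
  V(2,+0) = exp(-r*dt) * [p_u*0.760003 + p_m*0.000000 + p_d*0.000000] = 0.099342
  V(2,+1) = exp(-r*dt) * [p_u*2.174467 + p_m*0.760003 + p_d*0.000000] = 0.780205
  V(2,+2) = exp(-r*dt) * [p_u*4.772781 + p_m*2.174467 + p_d*0.760003] = 2.191555
  V(1,-1) = exp(-r*dt) * [p_u*0.099342 + p_m*0.000000 + p_d*0.000000] = 0.012985
  V(1,+0) = exp(-r*dt) * [p_u*0.780205 + p_m*0.099342 + p_d*0.000000] = 0.166813
  V(1,+1) = exp(-r*dt) * [p_u*2.191555 + p_m*0.780205 + p_d*0.099342] = 0.815052
  V(0,+0) = exp(-r*dt) * [p_u*0.815052 + p_m*0.166813 + p_d*0.012985] = 0.217939
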